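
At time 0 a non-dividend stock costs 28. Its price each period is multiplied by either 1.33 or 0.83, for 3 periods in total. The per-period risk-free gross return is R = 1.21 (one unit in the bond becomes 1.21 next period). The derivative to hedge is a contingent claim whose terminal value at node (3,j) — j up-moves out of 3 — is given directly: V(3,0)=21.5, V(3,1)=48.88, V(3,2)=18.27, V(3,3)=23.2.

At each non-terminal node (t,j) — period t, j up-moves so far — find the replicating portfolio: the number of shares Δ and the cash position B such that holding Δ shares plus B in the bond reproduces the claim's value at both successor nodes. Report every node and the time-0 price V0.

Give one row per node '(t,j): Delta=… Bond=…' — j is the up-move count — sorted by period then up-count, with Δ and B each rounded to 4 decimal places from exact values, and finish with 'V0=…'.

Under the risk-neutral measure, an up-move has probability p* = (R−d)/(u−d) = 0.7600 and values discount at R = 1.21.
At expiry t=3: V(3,0)=21.5000, V(3,1)=48.8800, V(3,2)=18.2700, V(3,3)=23.2000
  t=2,j=0: stock 19.2892 → up 25.6546 (V=48.8800), down 16.0100 (V=21.5000). Price 34.9660; hedge Δ=2.8389, bond B=-19.7940.
  t=2,j=1: stock 30.9092 → up 41.1092 (V=18.2700), down 25.6546 (V=48.8800). Price 21.1706; hedge Δ=-1.9806, bond B=82.3906.
  t=2,j=2: stock 49.5292 → up 65.8738 (V=23.2000), down 41.1092 (V=18.2700). Price 18.1957; hedge Δ=0.1991, bond B=8.3357.
  t=1,j=0: stock 23.2400 → up 30.9092 (V=21.1706), down 19.2892 (V=34.9660). Price 20.2326; hedge Δ=-1.1872, bond B=47.8234.
  t=1,j=1: stock 37.2400 → up 49.5292 (V=18.1957), down 30.9092 (V=21.1706). Price 15.6278; hedge Δ=-0.1598, bond B=21.5776.
  t=0,j=0: stock 28.0000 → up 37.2400 (V=15.6278), down 23.2400 (V=20.2326). Price 13.8289; hedge Δ=-0.3289, bond B=23.0385.
Self-financing check: at every node Δ·S+B equals the discounted successor values.

(0,0): Delta=-0.3289 Bond=23.0385
(1,0): Delta=-1.1872 Bond=47.8234
(1,1): Delta=-0.1598 Bond=21.5776
(2,0): Delta=2.8389 Bond=-19.7940
(2,1): Delta=-1.9806 Bond=82.3906
(2,2): Delta=0.1991 Bond=8.3357
V0=13.8289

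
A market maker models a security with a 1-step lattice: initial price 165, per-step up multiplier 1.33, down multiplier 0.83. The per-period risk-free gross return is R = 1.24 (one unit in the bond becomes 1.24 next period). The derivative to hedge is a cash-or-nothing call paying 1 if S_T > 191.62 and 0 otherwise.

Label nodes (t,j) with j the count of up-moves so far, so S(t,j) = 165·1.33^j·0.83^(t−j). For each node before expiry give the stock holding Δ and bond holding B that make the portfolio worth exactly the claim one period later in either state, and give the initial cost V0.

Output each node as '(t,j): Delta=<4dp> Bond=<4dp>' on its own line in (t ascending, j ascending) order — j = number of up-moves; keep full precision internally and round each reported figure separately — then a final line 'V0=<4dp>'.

(0,0): Delta=0.0121 Bond=-1.3387
V0=0.6613

Since d<R<u, set p* = (R−d)/(u−d) = 0.8200; price each node as the discounted p*-expectation of its children.
Payoff layer (t=1): V(1,0)=0.0000, V(1,1)=1.0000
(0,0): S=165.0000. Δ = (V_up−V_dn)/(S_up−S_dn) = (1.0000−0.0000)/(219.4500−136.9500) = 0.0121. V = [p*·1.0000 + (1−p*)·0.0000]/1.24 = 0.6613. B = V − Δ·S = -1.3387.
Root portfolio cost Δ·165+B reproduces V0=0.6613.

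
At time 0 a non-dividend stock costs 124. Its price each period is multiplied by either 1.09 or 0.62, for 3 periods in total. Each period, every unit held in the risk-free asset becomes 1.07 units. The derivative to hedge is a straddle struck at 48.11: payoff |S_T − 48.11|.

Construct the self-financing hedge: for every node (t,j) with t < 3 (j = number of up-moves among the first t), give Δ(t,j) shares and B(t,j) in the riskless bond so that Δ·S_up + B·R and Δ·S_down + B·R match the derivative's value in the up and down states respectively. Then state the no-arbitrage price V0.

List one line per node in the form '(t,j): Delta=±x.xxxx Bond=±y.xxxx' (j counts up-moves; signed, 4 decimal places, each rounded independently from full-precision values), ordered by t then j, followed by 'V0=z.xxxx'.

(0,0): Delta=0.9990 Bond=-39.1449
(1,0): Delta=0.9592 Bond=-38.8220
(1,1): Delta=1.0000 Bond=-42.0211
(2,0): Delta=-0.6567 Bond=35.4808
(2,1): Delta=1.0000 Bond=-44.9626
(2,2): Delta=1.0000 Bond=-44.9626
V0=84.7302

The replicating-portfolio and risk-neutral prices coincide; use p* = (1.07−0.62)/(1.09−0.62) = 0.9574 for the latter.
Terminal values V(3,·): V(3,0)=18.5573, V(3,1)=3.8455, V(3,2)=43.2311, V(3,3)=112.4736
(2,0): S=47.6656. Δ = (V_up−V_dn)/(S_up−S_dn) = (3.8455−18.5573)/(51.9555−29.5527) = -0.6567. V = [p*·3.8455 + (1−p*)·18.5573]/1.07 = 4.1790. B = V − Δ·S = 35.4808.
(2,1): S=83.7992. Δ = (V_up−V_dn)/(S_up−S_dn) = (43.2311−3.8455)/(91.3411−51.9555) = 1.0000. V = [p*·43.2311 + (1−p*)·3.8455]/1.07 = 38.8366. B = V − Δ·S = -44.9626.
(2,2): S=147.3244. Δ = (V_up−V_dn)/(S_up−S_dn) = (112.4736−43.2311)/(160.5836−91.3411) = 1.0000. V = [p*·112.4736 + (1−p*)·43.2311]/1.07 = 102.3618. B = V − Δ·S = -44.9626.
(1,0): S=76.8800. Δ = (V_up−V_dn)/(S_up−S_dn) = (38.8366−4.1790)/(83.7992−47.6656) = 0.9592. V = [p*·38.8366 + (1−p*)·4.1790]/1.07 = 34.9176. B = V − Δ·S = -38.8220.
(1,1): S=135.1600. Δ = (V_up−V_dn)/(S_up−S_dn) = (102.3618−38.8366)/(147.3244−83.7992) = 1.0000. V = [p*·102.3618 + (1−p*)·38.8366]/1.07 = 93.1389. B = V − Δ·S = -42.0211.
(0,0): S=124.0000. Δ = (V_up−V_dn)/(S_up−S_dn) = (93.1389−34.9176)/(135.1600−76.8800) = 0.9990. V = [p*·93.1389 + (1−p*)·34.9176]/1.07 = 84.7302. B = V − Δ·S = -39.1449.
Check: Δ(0,0)·S0 + B(0,0) = 84.7302 = V0.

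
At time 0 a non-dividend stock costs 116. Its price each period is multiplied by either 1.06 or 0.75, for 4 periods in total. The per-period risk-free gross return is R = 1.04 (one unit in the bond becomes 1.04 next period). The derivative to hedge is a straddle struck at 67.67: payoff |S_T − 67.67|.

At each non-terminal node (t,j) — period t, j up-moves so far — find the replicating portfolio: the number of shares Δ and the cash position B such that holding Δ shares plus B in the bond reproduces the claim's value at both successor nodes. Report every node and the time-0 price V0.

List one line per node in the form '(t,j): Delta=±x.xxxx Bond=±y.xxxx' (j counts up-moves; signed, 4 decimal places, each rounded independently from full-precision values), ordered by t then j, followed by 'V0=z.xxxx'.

(0,0): Delta=0.9907 Bond=-56.7349
(1,0): Delta=0.8649 Bond=-48.0655
(1,1): Delta=0.9968 Bond=-59.7587
(2,0): Delta=-0.4979 Bond=38.9406
(2,1): Delta=0.9314 Bond=-56.1211
(2,2): Delta=1.0000 Bond=-62.5647
(3,0): Delta=-1.0000 Bond=65.0673
(3,1): Delta=-0.4735 Bond=38.8038
(3,2): Delta=1.0000 Bond=-65.0673
(3,3): Delta=1.0000 Bond=-65.0673
V0=58.1835

Since d<R<u, set p* = (R−d)/(u−d) = 0.9355; price each node as the discounted p*-expectation of its children.
Terminal payoffs: V(4,0)=30.9669, V(4,1)=15.7963, V(4,2)=5.6449, V(4,3)=35.9484, V(4,4)=78.7773
  t=3,j=0: stock 48.9375 → up 51.8738 (V=15.7963), down 36.7031 (V=30.9669). Price 16.1298; hedge Δ=-1.0000, bond B=65.0673.
  t=3,j=1: stock 69.1650 → up 73.3149 (V=5.6449), down 51.8738 (V=15.7963). Price 6.0575; hedge Δ=-0.4735, bond B=38.8038.
  t=3,j=2: stock 97.7532 → up 103.6184 (V=35.9484), down 73.3149 (V=5.6449). Price 32.6859; hedge Δ=1.0000, bond B=-65.0673.
  t=3,j=3: stock 138.1579 → up 146.4473 (V=78.7773), down 103.6184 (V=35.9484). Price 73.0905; hedge Δ=1.0000, bond B=-65.0673.
  t=2,j=0: stock 65.2500 → up 69.1650 (V=6.0575), down 48.9375 (V=16.1298). Price 6.4494; hedge Δ=-0.4979, bond B=38.9406.
  t=2,j=1: stock 92.2200 → up 97.7532 (V=32.6859), down 69.1650 (V=6.0575). Price 29.7769; hedge Δ=0.9314, bond B=-56.1211.
  t=2,j=2: stock 130.3376 → up 138.1579 (V=73.0905), down 97.7532 (V=32.6859). Price 67.7729; hedge Δ=1.0000, bond B=-62.5647.
  t=1,j=0: stock 87.0000 → up 92.2200 (V=29.7769), down 65.2500 (V=6.4494). Price 27.1845; hedge Δ=0.8649, bond B=-48.0655.
  t=1,j=1: stock 122.9600 → up 130.3376 (V=67.7729), down 92.2200 (V=29.7769). Price 62.8092; hedge Δ=0.9968, bond B=-59.7587.
  t=0,j=0: stock 116.0000 → up 122.9600 (V=62.8092), down 87.0000 (V=27.1845). Price 58.1835; hedge Δ=0.9907, bond B=-56.7349.
Self-financing check: at every node Δ·S+B equals the discounted successor values.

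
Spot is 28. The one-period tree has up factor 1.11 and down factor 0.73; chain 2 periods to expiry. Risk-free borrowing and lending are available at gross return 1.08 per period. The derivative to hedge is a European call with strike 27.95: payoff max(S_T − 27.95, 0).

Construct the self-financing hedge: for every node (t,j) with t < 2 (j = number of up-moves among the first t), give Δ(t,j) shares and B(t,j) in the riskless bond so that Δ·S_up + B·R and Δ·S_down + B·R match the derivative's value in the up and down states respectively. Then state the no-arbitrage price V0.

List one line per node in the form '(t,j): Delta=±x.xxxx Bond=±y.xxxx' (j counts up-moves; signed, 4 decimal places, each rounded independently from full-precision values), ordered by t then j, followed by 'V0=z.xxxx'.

(0,0): Delta=0.5249 Bond=-9.9343
(1,0): Delta=0.0000 Bond=0.0000
(1,1): Delta=0.5545 Bond=-11.6487
V0=4.7630

Risk-neutral probability p* = (R−d)/(u−d) = (1.08−0.73)/(1.11−0.73) = 0.9211.
Terminal values V(2,·): V(2,0)=0.0000, V(2,1)=0.0000, V(2,2)=6.5488
(1,0): S=20.4400. Δ = (V_up−V_dn)/(S_up−S_dn) = (0.0000−0.0000)/(22.6884−14.9212) = 0.0000. V = [p*·0.0000 + (1−p*)·0.0000]/1.08 = 0.0000. B = V − Δ·S = 0.0000.
(1,1): S=31.0800. Δ = (V_up−V_dn)/(S_up−S_dn) = (6.5488−0.0000)/(34.4988−22.6884) = 0.5545. V = [p*·6.5488 + (1−p*)·0.0000]/1.08 = 5.5850. B = V − Δ·S = -11.6487.
(0,0): S=28.0000. Δ = (V_up−V_dn)/(S_up−S_dn) = (5.5850−0.0000)/(31.0800−20.4400) = 0.5249. V = [p*·5.5850 + (1−p*)·0.0000]/1.08 = 4.7630. B = V − Δ·S = -9.9343.
Check: Δ(0,0)·S0 + B(0,0) = 4.7630 = V0.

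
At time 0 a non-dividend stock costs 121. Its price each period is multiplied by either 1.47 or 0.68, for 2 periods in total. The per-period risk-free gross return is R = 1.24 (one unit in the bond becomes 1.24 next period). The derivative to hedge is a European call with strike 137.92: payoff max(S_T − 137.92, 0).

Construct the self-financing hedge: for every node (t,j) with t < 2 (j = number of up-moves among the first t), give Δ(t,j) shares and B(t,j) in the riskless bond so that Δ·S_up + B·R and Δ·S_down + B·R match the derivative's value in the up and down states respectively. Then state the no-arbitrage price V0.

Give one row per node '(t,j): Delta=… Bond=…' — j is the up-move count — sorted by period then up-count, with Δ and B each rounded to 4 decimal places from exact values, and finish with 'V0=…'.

(0,0): Delta=0.7389 Bond=-49.0273
(1,0): Delta=0.0000 Bond=0.0000
(1,1): Delta=0.8792 Bond=-85.7628
V0=40.3755

Under the risk-neutral measure, an up-move has probability p* = (R−d)/(u−d) = 0.7089 and values discount at R = 1.24.
Payoff layer (t=2): V(2,0)=0.0000, V(2,1)=0.0000, V(2,2)=123.5489
(1,0): S=82.2800. Δ = (V_up−V_dn)/(S_up−S_dn) = (0.0000−0.0000)/(120.9516−55.9504) = 0.0000. V = [p*·0.0000 + (1−p*)·0.0000]/1.24 = 0.0000. B = V − Δ·S = 0.0000.
(1,1): S=177.8700. Δ = (V_up−V_dn)/(S_up−S_dn) = (123.5489−0.0000)/(261.4689−120.9516) = 0.8792. V = [p*·123.5489 + (1−p*)·0.0000]/1.24 = 70.6282. B = V − Δ·S = -85.7628.
(0,0): S=121.0000. Δ = (V_up−V_dn)/(S_up−S_dn) = (70.6282−0.0000)/(177.8700−82.2800) = 0.7389. V = [p*·70.6282 + (1−p*)·0.0000]/1.24 = 40.3755. B = V − Δ·S = -49.0273.
The time-0 hedge costs 40.3755, which is the no-arbitrage price.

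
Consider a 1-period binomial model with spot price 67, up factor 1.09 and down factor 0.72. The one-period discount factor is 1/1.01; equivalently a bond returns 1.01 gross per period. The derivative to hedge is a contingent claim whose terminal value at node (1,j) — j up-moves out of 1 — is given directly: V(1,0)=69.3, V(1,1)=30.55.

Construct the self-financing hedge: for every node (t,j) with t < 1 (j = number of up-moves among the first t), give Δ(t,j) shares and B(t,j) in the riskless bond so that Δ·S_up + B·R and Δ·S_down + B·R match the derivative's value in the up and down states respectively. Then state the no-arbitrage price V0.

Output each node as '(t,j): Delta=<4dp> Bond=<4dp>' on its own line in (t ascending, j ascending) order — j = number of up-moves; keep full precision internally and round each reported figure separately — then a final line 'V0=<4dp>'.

Risk-neutral probability p* = (R−d)/(u−d) = (1.01−0.72)/(1.09−0.72) = 0.7838.
At expiry t=1: V(1,0)=69.3000, V(1,1)=30.5500
  t=0,j=0: stock 67.0000 → up 73.0300 (V=30.5500), down 48.2400 (V=69.3000). Price 38.5429; hedge Δ=-1.5631, bond B=143.2727.
Each (Δ,B) replicates both successor values, so the strategy is self-financing and V0 is arbitrage-free.

(0,0): Delta=-1.5631 Bond=143.2727
V0=38.5429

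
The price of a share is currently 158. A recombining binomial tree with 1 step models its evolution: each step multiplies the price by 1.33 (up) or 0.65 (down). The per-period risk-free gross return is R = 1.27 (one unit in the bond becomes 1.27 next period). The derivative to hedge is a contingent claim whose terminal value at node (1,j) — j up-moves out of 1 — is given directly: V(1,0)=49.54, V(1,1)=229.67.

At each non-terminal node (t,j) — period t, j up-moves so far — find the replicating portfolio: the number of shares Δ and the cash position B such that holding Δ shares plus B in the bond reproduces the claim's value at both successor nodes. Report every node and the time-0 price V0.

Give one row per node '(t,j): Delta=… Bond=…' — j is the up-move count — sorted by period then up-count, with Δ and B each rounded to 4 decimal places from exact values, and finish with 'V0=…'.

Risk-neutral probability p* = (R−d)/(u−d) = (1.27−0.65)/(1.33−0.65) = 0.9118.
At expiry t=1: V(1,0)=49.5400, V(1,1)=229.6700
  t=0,j=0: stock 158.0000 → up 210.1400 (V=229.6700), down 102.7000 (V=49.5400). Price 168.3277; hedge Δ=1.6766, bond B=-96.5694.
Check: Δ(0,0)·S0 + B(0,0) = 168.3277 = V0.

(0,0): Delta=1.6766 Bond=-96.5694
V0=168.3277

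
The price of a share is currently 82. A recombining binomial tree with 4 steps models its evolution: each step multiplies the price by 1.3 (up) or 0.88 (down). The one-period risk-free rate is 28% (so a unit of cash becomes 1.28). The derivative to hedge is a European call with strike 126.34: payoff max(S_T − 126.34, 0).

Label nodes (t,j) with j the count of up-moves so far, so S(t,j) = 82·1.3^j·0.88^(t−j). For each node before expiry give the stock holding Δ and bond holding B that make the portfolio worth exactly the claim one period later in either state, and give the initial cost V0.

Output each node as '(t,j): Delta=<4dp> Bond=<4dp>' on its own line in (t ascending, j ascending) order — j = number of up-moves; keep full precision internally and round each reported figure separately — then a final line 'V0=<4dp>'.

Under the risk-neutral measure, an up-move has probability p* = (R−d)/(u−d) = 0.9524 and values discount at R = 1.28.
At expiry t=4: V(4,0)=0.0000, V(4,1)=0.0000, V(4,2)=0.0000, V(4,3)=32.1955, V(4,4)=107.8602
Node (3,0) S=55.8807: V=(p*·0.0000+(1−p*)·0.0000)/1.28=0.0000; Δ=(0.0000−0.0000)/(72.6449−49.1750)=0.0000; B=V−Δ·S=0.0000
Node (3,1) S=82.5510: V=(p*·0.0000+(1−p*)·0.0000)/1.28=0.0000; Δ=(0.0000−0.0000)/(107.3164−72.6449)=0.0000; B=V−Δ·S=0.0000
Node (3,2) S=121.9504: V=(p*·32.1955+(1−p*)·0.0000)/1.28=23.9550; Δ=(32.1955−0.0000)/(158.5355−107.3164)=0.6286; B=V−Δ·S=-52.7010
Node (3,3) S=180.1540: V=(p*·107.8602+(1−p*)·32.1955)/1.28=81.4509; Δ=(107.8602−32.1955)/(234.2002−158.5355)=1.0000; B=V−Δ·S=-98.7031
Node (2,0) S=63.5008: V=(p*·0.0000+(1−p*)·0.0000)/1.28=0.0000; Δ=(0.0000−0.0000)/(82.5510−55.8807)=0.0000; B=V−Δ·S=0.0000
Node (2,1) S=93.8080: V=(p*·23.9550+(1−p*)·0.0000)/1.28=17.8237; Δ=(23.9550−0.0000)/(121.9504−82.5510)=0.6080; B=V−Δ·S=-39.2121
Node (2,2) S=138.5800: V=(p*·81.4509+(1−p*)·23.9550)/1.28=61.4945; Δ=(81.4509−23.9550)/(180.1540−121.9504)=0.9878; B=V−Δ·S=-75.4004
Node (1,0) S=72.1600: V=(p*·17.8237+(1−p*)·0.0000)/1.28=13.2617; Δ=(17.8237−0.0000)/(93.8080−63.5008)=0.5881; B=V−Δ·S=-29.1756
Node (1,1) S=106.6000: V=(p*·61.4945+(1−p*)·17.8237)/1.28=46.4179; Δ=(61.4945−17.8237)/(138.5800−93.8080)=0.9754; B=V−Δ·S=-57.5603
Node (0,0) S=82.0000: V=(p*·46.4179+(1−p*)·13.2617)/1.28=35.0305; Δ=(46.4179−13.2617)/(106.6000−72.1600)=0.9627; B=V−Δ·S=-43.9130
Root portfolio cost Δ·82+B reproduces V0=35.0305.

(0,0): Delta=0.9627 Bond=-43.9130
(1,0): Delta=0.5881 Bond=-29.1756
(1,1): Delta=0.9754 Bond=-57.5603
(2,0): Delta=0.0000 Bond=0.0000
(2,1): Delta=0.6080 Bond=-39.2121
(2,2): Delta=0.9878 Bond=-75.4004
(3,0): Delta=0.0000 Bond=0.0000
(3,1): Delta=0.0000 Bond=0.0000
(3,2): Delta=0.6286 Bond=-52.7010
(3,3): Delta=1.0000 Bond=-98.7031
V0=35.0305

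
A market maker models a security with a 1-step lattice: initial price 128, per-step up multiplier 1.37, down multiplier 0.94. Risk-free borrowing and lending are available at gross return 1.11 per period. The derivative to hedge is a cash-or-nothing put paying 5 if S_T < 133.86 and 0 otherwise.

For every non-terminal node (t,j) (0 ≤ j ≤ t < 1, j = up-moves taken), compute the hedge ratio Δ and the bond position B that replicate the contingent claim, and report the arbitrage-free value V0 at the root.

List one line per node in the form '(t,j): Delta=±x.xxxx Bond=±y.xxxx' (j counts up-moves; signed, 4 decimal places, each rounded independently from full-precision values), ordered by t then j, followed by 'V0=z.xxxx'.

Risk-neutral probability p* = (R−d)/(u−d) = (1.11−0.94)/(1.37−0.94) = 0.3953.
At expiry t=1: V(1,0)=5.0000, V(1,1)=0.0000
  t=0,j=0: stock 128.0000 → up 175.3600 (V=0.0000), down 120.3200 (V=5.0000). Price 2.7237; hedge Δ=-0.0908, bond B=14.3516.
The time-0 hedge costs 2.7237, which is the no-arbitrage price.

(0,0): Delta=-0.0908 Bond=14.3516
V0=2.7237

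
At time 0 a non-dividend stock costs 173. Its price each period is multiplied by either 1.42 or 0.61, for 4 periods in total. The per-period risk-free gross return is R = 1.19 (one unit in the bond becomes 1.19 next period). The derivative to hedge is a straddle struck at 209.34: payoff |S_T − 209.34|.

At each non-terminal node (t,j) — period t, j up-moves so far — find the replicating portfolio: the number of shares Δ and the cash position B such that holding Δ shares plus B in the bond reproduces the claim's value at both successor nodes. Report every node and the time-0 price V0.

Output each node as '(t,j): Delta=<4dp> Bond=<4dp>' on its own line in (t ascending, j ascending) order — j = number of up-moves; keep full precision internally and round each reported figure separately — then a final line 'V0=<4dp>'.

(0,0): Delta=0.5910 Bond=-2.7109
(1,0): Delta=-0.2137 Bond=81.6879
(1,1): Delta=0.7281 Bond=-36.8988
(2,0): Delta=-1.0000 Bond=147.8285
(2,1): Delta=-0.0797 Bond=77.1352
(2,2): Delta=0.8657 Bond=-91.9101
(3,0): Delta=-1.0000 Bond=175.9160
(3,1): Delta=-1.0000 Bond=175.9160
(3,2): Delta=0.0771 Bond=58.4310
(3,3): Delta=1.0000 Bond=-175.9160
V0=99.5307

The replicating-portfolio and risk-neutral prices coincide; use p* = (1.19−0.61)/(1.42−0.61) = 0.7160 for the latter.
Terminal payoffs: V(4,0)=185.3867, V(4,1)=153.5798, V(4,2)=79.5377, V(4,3)=92.8228, V(4,4)=494.0553
(3,0): S=39.2677. Δ = (V_up−V_dn)/(S_up−S_dn) = (153.5798−185.3867)/(55.7602−23.9533) = -1.0000. V = [p*·153.5798 + (1−p*)·185.3867]/1.19 = 136.6483. B = V − Δ·S = 175.9160.
(3,1): S=91.4101. Δ = (V_up−V_dn)/(S_up−S_dn) = (79.5377−153.5798)/(129.8023−55.7602) = -1.0000. V = [p*·79.5377 + (1−p*)·153.5798]/1.19 = 84.5059. B = V − Δ·S = 175.9160.
(3,2): S=212.7907. Δ = (V_up−V_dn)/(S_up−S_dn) = (92.8228−79.5377)/(302.1628−129.8023) = 0.0771. V = [p*·92.8228 + (1−p*)·79.5377]/1.19 = 74.8323. B = V − Δ·S = 58.4310.
(3,3): S=495.3488. Δ = (V_up−V_dn)/(S_up−S_dn) = (494.0553−92.8228)/(703.3953−302.1628) = 1.0000. V = [p*·494.0553 + (1−p*)·92.8228]/1.19 = 319.4329. B = V − Δ·S = -175.9160.
(2,0): S=64.3733. Δ = (V_up−V_dn)/(S_up−S_dn) = (84.5059−136.6483)/(91.4101−39.2677) = -1.0000. V = [p*·84.5059 + (1−p*)·136.6483]/1.19 = 83.4552. B = V − Δ·S = 147.8285.
(2,1): S=149.8526. Δ = (V_up−V_dn)/(S_up−S_dn) = (74.8323−84.5059)/(212.7907−91.4101) = -0.0797. V = [p*·74.8323 + (1−p*)·84.5059]/1.19 = 65.1926. B = V − Δ·S = 77.1352.
(2,2): S=348.8372. Δ = (V_up−V_dn)/(S_up−S_dn) = (319.4329−74.8323)/(495.3488−212.7907) = 0.8657. V = [p*·319.4329 + (1−p*)·74.8323]/1.19 = 210.0659. B = V − Δ·S = -91.9101.
(1,0): S=105.5300. Δ = (V_up−V_dn)/(S_up−S_dn) = (65.1926−83.4552)/(149.8526−64.3733) = -0.2137. V = [p*·65.1926 + (1−p*)·83.4552]/1.19 = 59.1414. B = V − Δ·S = 81.6879.
(1,1): S=245.6600. Δ = (V_up−V_dn)/(S_up−S_dn) = (210.0659−65.1926)/(348.8372−149.8526) = 0.7281. V = [p*·210.0659 + (1−p*)·65.1926]/1.19 = 141.9571. B = V − Δ·S = -36.8988.
(0,0): S=173.0000. Δ = (V_up−V_dn)/(S_up−S_dn) = (141.9571−59.1414)/(245.6600−105.5300) = 0.5910. V = [p*·141.9571 + (1−p*)·59.1414]/1.19 = 99.5307. B = V − Δ·S = -2.7109.
Each (Δ,B) replicates both successor values, so the strategy is self-financing and V0 is arbitrage-free.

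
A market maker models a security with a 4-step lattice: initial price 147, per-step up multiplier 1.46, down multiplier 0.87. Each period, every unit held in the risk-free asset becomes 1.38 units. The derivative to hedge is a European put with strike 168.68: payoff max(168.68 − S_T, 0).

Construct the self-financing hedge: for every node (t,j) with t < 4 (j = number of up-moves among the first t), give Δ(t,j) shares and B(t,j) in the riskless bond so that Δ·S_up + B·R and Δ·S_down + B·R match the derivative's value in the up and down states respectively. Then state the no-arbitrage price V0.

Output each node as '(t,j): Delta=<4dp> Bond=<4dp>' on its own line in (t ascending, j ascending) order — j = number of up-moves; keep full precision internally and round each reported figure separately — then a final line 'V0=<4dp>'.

Risk-neutral probability p* = (R−d)/(u−d) = (1.38−0.87)/(1.46−0.87) = 0.8644.
At expiry t=4: V(4,0)=84.4641, V(4,1)=27.3521, V(4,2)=0.0000, V(4,3)=0.0000, V(4,4)=0.0000
(3,0): S=96.7999. Δ = (V_up−V_dn)/(S_up−S_dn) = (27.3521−84.4641)/(141.3279−84.2159) = -1.0000. V = [p*·27.3521 + (1−p*)·84.4641]/1.38 = 25.4319. B = V − Δ·S = 122.2319.
(3,1): S=162.4459. Δ = (V_up−V_dn)/(S_up−S_dn) = (0.0000−27.3521)/(237.1710−141.3279) = -0.2854. V = [p*·0.0000 + (1−p*)·27.3521]/1.38 = 2.6875. B = V − Δ·S = 49.0470.
(3,2): S=272.6103. Δ = (V_up−V_dn)/(S_up−S_dn) = (0.0000−0.0000)/(398.0111−237.1710) = 0.0000. V = [p*·0.0000 + (1−p*)·0.0000]/1.38 = 0.0000. B = V − Δ·S = 0.0000.
(3,3): S=457.4840. Δ = (V_up−V_dn)/(S_up−S_dn) = (0.0000−0.0000)/(667.9266−398.0111) = 0.0000. V = [p*·0.0000 + (1−p*)·0.0000]/1.38 = 0.0000. B = V − Δ·S = 0.0000.
(2,0): S=111.2643. Δ = (V_up−V_dn)/(S_up−S_dn) = (2.6875−25.4319)/(162.4459−96.7999) = -0.3465. V = [p*·2.6875 + (1−p*)·25.4319]/1.38 = 4.1822. B = V − Δ·S = 42.7321.
(2,1): S=186.7194. Δ = (V_up−V_dn)/(S_up−S_dn) = (0.0000−2.6875)/(272.6103−162.4459) = -0.0244. V = [p*·0.0000 + (1−p*)·2.6875]/1.38 = 0.2641. B = V − Δ·S = 4.8192.
(2,2): S=313.3452. Δ = (V_up−V_dn)/(S_up−S_dn) = (0.0000−0.0000)/(457.4840−272.6103) = 0.0000. V = [p*·0.0000 + (1−p*)·0.0000]/1.38 = 0.0000. B = V − Δ·S = 0.0000.
(1,0): S=127.8900. Δ = (V_up−V_dn)/(S_up−S_dn) = (0.2641−4.1822)/(186.7194−111.2643) = -0.0519. V = [p*·0.2641 + (1−p*)·4.1822]/1.38 = 0.5763. B = V − Δ·S = 7.2173.
(1,1): S=214.6200. Δ = (V_up−V_dn)/(S_up−S_dn) = (0.0000−0.2641)/(313.3452−186.7194) = -0.0021. V = [p*·0.0000 + (1−p*)·0.2641]/1.38 = 0.0259. B = V − Δ·S = 0.4735.
(0,0): S=147.0000. Δ = (V_up−V_dn)/(S_up−S_dn) = (0.0259−0.5763)/(214.6200−127.8900) = -0.0063. V = [p*·0.0259 + (1−p*)·0.5763]/1.38 = 0.0729. B = V − Δ·S = 1.0057.
The time-0 hedge costs 0.0729, which is the no-arbitrage price.

(0,0): Delta=-0.0063 Bond=1.0057
(1,0): Delta=-0.0519 Bond=7.2173
(1,1): Delta=-0.0021 Bond=0.4735
(2,0): Delta=-0.3465 Bond=42.7321
(2,1): Delta=-0.0244 Bond=4.8192
(2,2): Delta=0.0000 Bond=0.0000
(3,0): Delta=-1.0000 Bond=122.2319
(3,1): Delta=-0.2854 Bond=49.0470
(3,2): Delta=0.0000 Bond=0.0000
(3,3): Delta=0.0000 Bond=0.0000
V0=0.0729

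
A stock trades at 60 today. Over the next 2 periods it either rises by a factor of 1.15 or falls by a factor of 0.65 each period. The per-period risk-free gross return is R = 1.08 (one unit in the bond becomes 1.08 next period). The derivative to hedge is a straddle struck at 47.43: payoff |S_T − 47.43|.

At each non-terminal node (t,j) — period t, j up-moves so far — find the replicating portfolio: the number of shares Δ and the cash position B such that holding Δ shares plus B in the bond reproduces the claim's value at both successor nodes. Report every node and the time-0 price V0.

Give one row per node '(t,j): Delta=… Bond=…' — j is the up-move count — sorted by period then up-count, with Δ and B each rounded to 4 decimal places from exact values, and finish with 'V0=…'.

Risk-neutral probability p* = (R−d)/(u−d) = (1.08−0.65)/(1.15−0.65) = 0.8600.
Terminal values V(2,·): V(2,0)=22.0800, V(2,1)=2.5800, V(2,2)=31.9200
  t=1,j=0: stock 39.0000 → up 44.8500 (V=2.5800), down 25.3500 (V=22.0800). Price 4.9167; hedge Δ=-1.0000, bond B=43.9167.
  t=1,j=1: stock 69.0000 → up 79.3500 (V=31.9200), down 44.8500 (V=2.5800). Price 25.7522; hedge Δ=0.8504, bond B=-32.9278.
  t=0,j=0: stock 60.0000 → up 69.0000 (V=25.7522), down 39.0000 (V=4.9167). Price 21.1437; hedge Δ=0.6945, bond B=-20.5274.
Self-financing check: at every node Δ·S+B equals the discounted successor values.

(0,0): Delta=0.6945 Bond=-20.5274
(1,0): Delta=-1.0000 Bond=43.9167
(1,1): Delta=0.8504 Bond=-32.9278
V0=21.1437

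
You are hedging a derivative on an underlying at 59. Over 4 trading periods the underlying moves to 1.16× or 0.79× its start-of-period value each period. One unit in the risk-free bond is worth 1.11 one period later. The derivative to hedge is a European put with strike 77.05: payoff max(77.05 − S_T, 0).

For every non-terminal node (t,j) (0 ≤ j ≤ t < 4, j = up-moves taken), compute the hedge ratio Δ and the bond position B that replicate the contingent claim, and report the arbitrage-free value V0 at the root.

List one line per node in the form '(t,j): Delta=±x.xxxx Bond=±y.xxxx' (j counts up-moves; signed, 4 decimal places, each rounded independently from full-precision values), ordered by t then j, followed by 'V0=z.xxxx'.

Since d<R<u, set p* = (R−d)/(u−d) = 0.8649; price each node as the discounted p*-expectation of its children.
Payoff layer (t=4): V(4,0)=54.0695, V(4,1)=43.3064, V(4,2)=27.5025, V(4,3)=4.2966, V(4,4)=0.0000
  t=3,j=0: stock 29.0893 → up 33.7436 (V=43.3064), down 22.9805 (V=54.0695). Price 40.3251; hedge Δ=-1.0000, bond B=69.4144.
  t=3,j=1: stock 42.7134 → up 49.5475 (V=27.5025), down 33.7436 (V=43.3064). Price 26.7010; hedge Δ=-1.0000, bond B=69.4144.
  t=3,j=2: stock 62.7184 → up 72.7534 (V=4.2966), down 49.5475 (V=27.5025). Price 6.6960; hedge Δ=-1.0000, bond B=69.4144.
  t=3,j=3: stock 92.0929 → up 106.8277 (V=0.0000), down 72.7534 (V=4.2966). Price 0.5231; hedge Δ=-0.1261, bond B=12.1356.
  t=2,j=0: stock 36.8219 → up 42.7134 (V=26.7010), down 29.0893 (V=40.3251). Price 25.7136; hedge Δ=-1.0000, bond B=62.5355.
  t=2,j=1: stock 54.0676 → up 62.7184 (V=6.6960), down 42.7134 (V=26.7010). Price 8.4679; hedge Δ=-1.0000, bond B=62.5355.
  t=2,j=2: stock 79.3904 → up 92.0929 (V=0.5231), down 62.7184 (V=6.6960). Price 1.2228; hedge Δ=-0.2101, bond B=17.9063.
  t=1,j=0: stock 46.6100 → up 54.0676 (V=8.4679), down 36.8219 (V=25.7136). Price 9.7283; hedge Δ=-1.0000, bond B=56.3383.
  t=1,j=1: stock 68.4400 → up 79.3904 (V=1.2228), down 54.0676 (V=8.4679). Price 1.9836; hedge Δ=-0.2861, bond B=21.5651.
  t=0,j=0: stock 59.0000 → up 68.4400 (V=1.9836), down 46.6100 (V=9.7283). Price 2.7299; hedge Δ=-0.3548, bond B=23.6614.
Self-financing check: at every node Δ·S+B equals the discounted successor values.

(0,0): Delta=-0.3548 Bond=23.6614
(1,0): Delta=-1.0000 Bond=56.3383
(1,1): Delta=-0.2861 Bond=21.5651
(2,0): Delta=-1.0000 Bond=62.5355
(2,1): Delta=-1.0000 Bond=62.5355
(2,2): Delta=-0.2101 Bond=17.9063
(3,0): Delta=-1.0000 Bond=69.4144
(3,1): Delta=-1.0000 Bond=69.4144
(3,2): Delta=-1.0000 Bond=69.4144
(3,3): Delta=-0.1261 Bond=12.1356
V0=2.7299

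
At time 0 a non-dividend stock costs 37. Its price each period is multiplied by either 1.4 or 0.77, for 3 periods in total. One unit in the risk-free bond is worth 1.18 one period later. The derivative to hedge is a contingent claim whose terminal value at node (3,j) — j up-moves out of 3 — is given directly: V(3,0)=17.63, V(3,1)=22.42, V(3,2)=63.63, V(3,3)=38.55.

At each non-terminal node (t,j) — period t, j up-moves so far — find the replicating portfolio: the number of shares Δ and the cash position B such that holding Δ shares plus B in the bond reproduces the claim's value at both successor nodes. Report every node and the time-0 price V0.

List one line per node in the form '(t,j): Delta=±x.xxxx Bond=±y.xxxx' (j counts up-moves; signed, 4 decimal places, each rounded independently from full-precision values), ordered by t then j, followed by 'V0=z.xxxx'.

Under the risk-neutral measure, an up-move has probability p* = (R−d)/(u−d) = 0.6508 and values discount at R = 1.18.
Terminal values V(3,·): V(3,0)=17.6300, V(3,1)=22.4200, V(3,2)=63.6300, V(3,3)=38.5500
  t=2,j=0: stock 21.9373 → up 30.7122 (V=22.4200), down 16.8917 (V=17.6300). Price 17.5825; hedge Δ=0.3466, bond B=9.9793.
  t=2,j=1: stock 39.8860 → up 55.8404 (V=63.6300), down 30.7122 (V=22.4200). Price 41.7281; hedge Δ=1.6400, bond B=-23.6846.
  t=2,j=2: stock 72.5200 → up 101.5280 (V=38.5500), down 55.8404 (V=63.6300). Price 40.0916; hedge Δ=-0.5489, bond B=79.9011.
  t=1,j=0: stock 28.4900 → up 39.8860 (V=41.7281), down 21.9373 (V=17.5825). Price 28.2172; hedge Δ=1.3453, bond B=-10.1093.
  t=1,j=1: stock 51.8000 → up 72.5200 (V=40.0916), down 39.8860 (V=41.7281). Price 34.4602; hedge Δ=-0.0501, bond B=37.0579.
  t=0,j=0: stock 37.0000 → up 51.8000 (V=34.4602), down 28.4900 (V=28.2172). Price 27.3561; hedge Δ=0.2678, bond B=17.4465.
Self-financing check: at every node Δ·S+B equals the discounted successor values.

(0,0): Delta=0.2678 Bond=17.4465
(1,0): Delta=1.3453 Bond=-10.1093
(1,1): Delta=-0.0501 Bond=37.0579
(2,0): Delta=0.3466 Bond=9.9793
(2,1): Delta=1.6400 Bond=-23.6846
(2,2): Delta=-0.5489 Bond=79.9011
V0=27.3561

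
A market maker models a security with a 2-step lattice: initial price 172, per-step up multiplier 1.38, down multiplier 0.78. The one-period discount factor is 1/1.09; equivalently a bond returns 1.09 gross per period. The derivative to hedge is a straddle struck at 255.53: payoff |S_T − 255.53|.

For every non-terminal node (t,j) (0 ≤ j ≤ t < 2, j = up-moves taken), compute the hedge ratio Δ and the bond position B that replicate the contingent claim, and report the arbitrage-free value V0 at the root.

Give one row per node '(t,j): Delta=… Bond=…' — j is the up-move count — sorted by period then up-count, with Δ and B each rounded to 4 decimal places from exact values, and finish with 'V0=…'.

(0,0): Delta=-0.3383 Bond=133.6369
(1,0): Delta=-1.0000 Bond=234.4312
(1,1): Delta=0.0115 Bond=62.6241
V0=75.4407

Under the risk-neutral measure, an up-move has probability p* = (R−d)/(u−d) = 0.5167 and values discount at R = 1.09.
At expiry t=2: V(2,0)=150.8852, V(2,1)=70.3892, V(2,2)=72.0268
Node (1,0) S=134.1600: V=(p*·70.3892+(1−p*)·150.8852)/1.09=100.2712; Δ=(70.3892−150.8852)/(185.1408−104.6448)=-1.0000; B=V−Δ·S=234.4312
Node (1,1) S=237.3600: V=(p*·72.0268+(1−p*)·70.3892)/1.09=65.3535; Δ=(72.0268−70.3892)/(327.5568−185.1408)=0.0115; B=V−Δ·S=62.6241
Node (0,0) S=172.0000: V=(p*·65.3535+(1−p*)·100.2712)/1.09=75.4407; Δ=(65.3535−100.2712)/(237.3600−134.1600)=-0.3383; B=V−Δ·S=133.6369
Each (Δ,B) replicates both successor values, so the strategy is self-financing and V0 is arbitrage-free.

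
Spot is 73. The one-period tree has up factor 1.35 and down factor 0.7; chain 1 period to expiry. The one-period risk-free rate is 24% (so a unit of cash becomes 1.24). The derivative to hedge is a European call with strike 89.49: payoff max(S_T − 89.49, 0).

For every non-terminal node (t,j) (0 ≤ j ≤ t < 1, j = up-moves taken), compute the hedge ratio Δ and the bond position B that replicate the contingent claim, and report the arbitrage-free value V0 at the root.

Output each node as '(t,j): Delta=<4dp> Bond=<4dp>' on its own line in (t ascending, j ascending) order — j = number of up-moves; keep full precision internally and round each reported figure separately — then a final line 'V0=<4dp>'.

No-arbitrage ⇒ martingale measure with p* = (R−d)/(u−d) = 0.8308.
Terminal payoffs: V(1,0)=0.0000, V(1,1)=9.0600
(0,0): S=73.0000. Δ = (V_up−V_dn)/(S_up−S_dn) = (9.0600−0.0000)/(98.5500−51.1000) = 0.1909. V = [p*·9.0600 + (1−p*)·0.0000]/1.24 = 6.0700. B = V − Δ·S = -7.8685.
Root portfolio cost Δ·73+B reproduces V0=6.0700.

(0,0): Delta=0.1909 Bond=-7.8685
V0=6.0700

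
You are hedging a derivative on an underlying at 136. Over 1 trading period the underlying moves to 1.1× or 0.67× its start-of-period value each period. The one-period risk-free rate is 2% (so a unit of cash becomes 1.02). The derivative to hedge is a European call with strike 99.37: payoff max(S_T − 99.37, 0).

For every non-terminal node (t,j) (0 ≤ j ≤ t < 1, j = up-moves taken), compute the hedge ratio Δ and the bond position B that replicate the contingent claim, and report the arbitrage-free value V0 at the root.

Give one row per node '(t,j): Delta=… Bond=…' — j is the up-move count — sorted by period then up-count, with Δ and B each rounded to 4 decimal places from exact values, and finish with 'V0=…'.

Since d<R<u, set p* = (R−d)/(u−d) = 0.8140; price each node as the discounted p*-expectation of its children.
Terminal values V(1,·): V(1,0)=0.0000, V(1,1)=50.2300
Node (0,0) S=136.0000: V=(p*·50.2300+(1−p*)·0.0000)/1.02=40.0832; Δ=(50.2300−0.0000)/(149.6000−91.1200)=0.8589; B=V−Δ·S=-76.7307
Each (Δ,B) replicates both successor values, so the strategy is self-financing and V0 is arbitrage-free.

(0,0): Delta=0.8589 Bond=-76.7307
V0=40.0832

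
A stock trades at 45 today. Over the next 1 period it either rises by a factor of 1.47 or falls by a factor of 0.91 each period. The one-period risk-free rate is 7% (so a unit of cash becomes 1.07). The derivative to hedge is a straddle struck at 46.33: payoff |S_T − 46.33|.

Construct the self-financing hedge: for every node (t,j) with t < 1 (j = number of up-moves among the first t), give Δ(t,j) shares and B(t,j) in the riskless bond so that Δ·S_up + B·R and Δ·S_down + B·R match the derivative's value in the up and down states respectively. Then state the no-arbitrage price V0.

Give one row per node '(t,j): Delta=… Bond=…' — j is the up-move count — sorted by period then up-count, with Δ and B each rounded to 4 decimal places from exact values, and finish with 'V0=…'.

(0,0): Delta=0.5730 Bond=-16.9019
V0=8.8838

Since d<R<u, set p* = (R−d)/(u−d) = 0.2857; price each node as the discounted p*-expectation of its children.
Terminal values V(1,·): V(1,0)=5.3800, V(1,1)=19.8200
(0,0): S=45.0000. Δ = (V_up−V_dn)/(S_up−S_dn) = (19.8200−5.3800)/(66.1500−40.9500) = 0.5730. V = [p*·19.8200 + (1−p*)·5.3800]/1.07 = 8.8838. B = V − Δ·S = -16.9019.
Root portfolio cost Δ·45+B reproduces V0=8.8838.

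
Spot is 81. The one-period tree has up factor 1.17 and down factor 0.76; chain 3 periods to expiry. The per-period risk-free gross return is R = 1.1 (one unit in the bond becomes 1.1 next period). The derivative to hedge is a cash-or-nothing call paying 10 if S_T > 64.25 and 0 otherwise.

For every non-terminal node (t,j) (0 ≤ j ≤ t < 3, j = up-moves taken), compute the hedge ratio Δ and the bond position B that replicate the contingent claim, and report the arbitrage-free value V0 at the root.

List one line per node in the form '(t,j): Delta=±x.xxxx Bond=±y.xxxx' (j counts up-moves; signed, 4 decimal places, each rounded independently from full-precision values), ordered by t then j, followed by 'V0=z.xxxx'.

(0,0): Delta=0.0705 Bond=1.2231
(1,0): Delta=0.2987 Bond=-12.7040
(1,1): Delta=0.0399 Bond=4.2379
(2,0): Delta=0.0000 Bond=0.0000
(2,1): Delta=0.3386 Bond=-16.8514
(2,2): Delta=0.0000 Bond=9.0909
V0=6.9309

Under the risk-neutral measure, an up-move has probability p* = (R−d)/(u−d) = 0.8293 and values discount at R = 1.1.
Terminal payoffs: V(3,0)=0.0000, V(3,1)=0.0000, V(3,2)=10.0000, V(3,3)=10.0000
Node (2,0) S=46.7856: V=(p*·0.0000+(1−p*)·0.0000)/1.1=0.0000; Δ=(0.0000−0.0000)/(54.7392−35.5571)=0.0000; B=V−Δ·S=0.0000
Node (2,1) S=72.0252: V=(p*·10.0000+(1−p*)·0.0000)/1.1=7.5388; Δ=(10.0000−0.0000)/(84.2695−54.7392)=0.3386; B=V−Δ·S=-16.8514
Node (2,2) S=110.8809: V=(p*·10.0000+(1−p*)·10.0000)/1.1=9.0909; Δ=(10.0000−10.0000)/(129.7307−84.2695)=0.0000; B=V−Δ·S=9.0909
Node (1,0) S=61.5600: V=(p*·7.5388+(1−p*)·0.0000)/1.1=5.6834; Δ=(7.5388−0.0000)/(72.0252−46.7856)=0.2987; B=V−Δ·S=-12.7040
Node (1,1) S=94.7700: V=(p*·9.0909+(1−p*)·7.5388)/1.1=8.0236; Δ=(9.0909−7.5388)/(110.8809−72.0252)=0.0399; B=V−Δ·S=4.2379
Node (0,0) S=81.0000: V=(p*·8.0236+(1−p*)·5.6834)/1.1=6.9309; Δ=(8.0236−5.6834)/(94.7700−61.5600)=0.0705; B=V−Δ·S=1.2231
Each (Δ,B) replicates both successor values, so the strategy is self-financing and V0 is arbitrage-free.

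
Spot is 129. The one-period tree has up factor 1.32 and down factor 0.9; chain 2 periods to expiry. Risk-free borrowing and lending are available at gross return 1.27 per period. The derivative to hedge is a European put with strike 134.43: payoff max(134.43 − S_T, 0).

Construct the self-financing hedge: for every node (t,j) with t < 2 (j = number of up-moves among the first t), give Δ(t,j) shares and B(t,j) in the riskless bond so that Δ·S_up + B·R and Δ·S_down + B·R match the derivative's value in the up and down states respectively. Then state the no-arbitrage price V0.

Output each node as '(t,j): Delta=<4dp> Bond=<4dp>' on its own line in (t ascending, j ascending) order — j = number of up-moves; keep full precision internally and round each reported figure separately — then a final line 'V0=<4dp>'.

The replicating-portfolio and risk-neutral prices coincide; use p* = (1.27−0.9)/(1.32−0.9) = 0.8810 for the latter.
Terminal payoffs: V(2,0)=29.9400, V(2,1)=0.0000, V(2,2)=0.0000
(1,0): S=116.1000. Δ = (V_up−V_dn)/(S_up−S_dn) = (0.0000−29.9400)/(153.2520−104.4900) = -0.6140. V = [p*·0.0000 + (1−p*)·29.9400]/1.27 = 2.8065. B = V − Δ·S = 74.0922.
(1,1): S=170.2800. Δ = (V_up−V_dn)/(S_up−S_dn) = (0.0000−0.0000)/(224.7696−153.2520) = 0.0000. V = [p*·0.0000 + (1−p*)·0.0000]/1.27 = 0.0000. B = V − Δ·S = 0.0000.
(0,0): S=129.0000. Δ = (V_up−V_dn)/(S_up−S_dn) = (0.0000−2.8065)/(170.2800−116.1000) = -0.0518. V = [p*·0.0000 + (1−p*)·2.8065]/1.27 = 0.2631. B = V − Δ·S = 6.9453.
The time-0 hedge costs 0.2631, which is the no-arbitrage price.

(0,0): Delta=-0.0518 Bond=6.9453
(1,0): Delta=-0.6140 Bond=74.0922
(1,1): Delta=0.0000 Bond=0.0000
V0=0.2631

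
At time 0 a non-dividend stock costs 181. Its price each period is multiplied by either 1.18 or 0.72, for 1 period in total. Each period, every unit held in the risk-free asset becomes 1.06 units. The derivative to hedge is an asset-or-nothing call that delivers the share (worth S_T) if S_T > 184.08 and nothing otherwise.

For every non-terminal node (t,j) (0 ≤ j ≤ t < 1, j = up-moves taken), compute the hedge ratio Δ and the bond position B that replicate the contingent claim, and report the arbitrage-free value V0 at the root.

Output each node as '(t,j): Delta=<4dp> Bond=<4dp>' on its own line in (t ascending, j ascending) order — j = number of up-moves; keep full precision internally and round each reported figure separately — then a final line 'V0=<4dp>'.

No-arbitrage ⇒ martingale measure with p* = (R−d)/(u−d) = 0.7391.
Terminal payoffs: V(1,0)=0.0000, V(1,1)=213.5800
  t=0,j=0: stock 181.0000 → up 213.5800 (V=213.5800), down 130.3200 (V=0.0000). Price 148.9278; hedge Δ=2.5652, bond B=-315.3765.
Root portfolio cost Δ·181+B reproduces V0=148.9278.

(0,0): Delta=2.5652 Bond=-315.3765
V0=148.9278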